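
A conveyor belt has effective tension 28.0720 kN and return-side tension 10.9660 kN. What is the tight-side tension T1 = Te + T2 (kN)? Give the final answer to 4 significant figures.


T1 = Te + T2 = 28.0720 + 10.9660
T1 = 39.04 kN


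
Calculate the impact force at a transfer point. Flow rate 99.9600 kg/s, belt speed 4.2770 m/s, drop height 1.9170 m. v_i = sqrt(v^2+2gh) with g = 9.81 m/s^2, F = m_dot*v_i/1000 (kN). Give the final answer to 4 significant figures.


v_i = sqrt(4.2770^2 + 2*9.81*1.9170) = 7.47692 m/s
F = 99.9600 * 7.47692 / 1000
F = 0.7474 kN


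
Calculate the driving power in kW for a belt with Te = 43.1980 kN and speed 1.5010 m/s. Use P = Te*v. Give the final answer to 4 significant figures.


P = Te * v = 43.1980 * 1.5010
P = 64.84 kW


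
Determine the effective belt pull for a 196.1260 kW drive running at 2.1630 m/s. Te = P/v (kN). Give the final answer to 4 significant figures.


Te = P / v = 196.1260 / 2.1630
Te = 90.67 kN


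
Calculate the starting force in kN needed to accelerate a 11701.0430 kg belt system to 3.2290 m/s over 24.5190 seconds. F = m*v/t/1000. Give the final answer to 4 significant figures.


F = 11701.0430 * 3.2290 / 24.5190 / 1000
F = 1.541 kN


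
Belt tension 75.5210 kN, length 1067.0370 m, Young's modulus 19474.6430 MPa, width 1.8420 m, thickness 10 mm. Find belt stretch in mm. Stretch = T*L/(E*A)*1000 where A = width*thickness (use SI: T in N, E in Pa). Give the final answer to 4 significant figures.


A = 1.8420 * 0.01 = 0.01842 m^2
Stretch = 75.5210*1000 * 1067.0370 / (19474.6430e6 * 0.01842) * 1000
Stretch = 224.6 mm


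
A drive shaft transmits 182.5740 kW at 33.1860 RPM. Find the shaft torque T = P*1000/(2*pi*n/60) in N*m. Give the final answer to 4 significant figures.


omega = 2*pi*33.1860/60 = 3.47523 rad/s
T = 182.5740*1000 / 3.47523
T = 52540 N*m


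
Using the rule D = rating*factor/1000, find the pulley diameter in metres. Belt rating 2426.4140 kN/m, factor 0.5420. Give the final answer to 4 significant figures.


D = 2426.4140 * 0.5420 / 1000
D = 1.315 m


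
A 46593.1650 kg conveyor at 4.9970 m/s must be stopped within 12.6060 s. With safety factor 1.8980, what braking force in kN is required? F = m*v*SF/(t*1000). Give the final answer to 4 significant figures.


F = 46593.1650 * 4.9970 / 12.6060 * 1.8980 / 1000
F = 35.06 kN


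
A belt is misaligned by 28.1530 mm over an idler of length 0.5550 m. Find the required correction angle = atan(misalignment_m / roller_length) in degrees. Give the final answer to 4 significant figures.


misalign_m = 28.1530 / 1000 = 0.028153 m
angle = atan(0.028153 / 0.5550)
angle = 2.904 deg


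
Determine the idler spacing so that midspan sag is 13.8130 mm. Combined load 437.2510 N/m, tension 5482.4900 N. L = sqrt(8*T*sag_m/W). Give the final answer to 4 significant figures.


sag = 13.8130/1000 = 0.013813 m
L = sqrt(8 * 5482.4900 * 0.013813 / 437.2510)
L = 1.177 m


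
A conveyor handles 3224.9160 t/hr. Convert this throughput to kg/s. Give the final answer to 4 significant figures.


m_dot = 3224.9160 * 1000 / 3600
m_dot = 895.8 kg/s


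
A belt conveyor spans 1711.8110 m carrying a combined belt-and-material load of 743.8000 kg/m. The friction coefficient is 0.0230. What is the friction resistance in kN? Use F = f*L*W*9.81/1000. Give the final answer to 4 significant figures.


F = 0.0230 * 1711.8110 * 743.8000 * 9.81 / 1000
F = 287.3 kN


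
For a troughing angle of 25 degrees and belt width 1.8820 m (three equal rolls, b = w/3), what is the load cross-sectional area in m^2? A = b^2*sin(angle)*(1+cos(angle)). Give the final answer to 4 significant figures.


b = 1.8820/3 = 0.627333 m
A = 0.627333^2 * sin(25 deg) * (1 + cos(25 deg))
A = 0.3171 m^2


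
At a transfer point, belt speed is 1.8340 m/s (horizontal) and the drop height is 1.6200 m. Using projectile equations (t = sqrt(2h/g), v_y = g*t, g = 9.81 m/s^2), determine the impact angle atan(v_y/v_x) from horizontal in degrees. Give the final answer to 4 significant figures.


t = sqrt(2*1.6200/9.81) = 0.574696 s
v_y = 9.81 * 0.574696 = 5.63777 m/s
angle = atan(5.63777 / 1.8340) = 71.98 deg


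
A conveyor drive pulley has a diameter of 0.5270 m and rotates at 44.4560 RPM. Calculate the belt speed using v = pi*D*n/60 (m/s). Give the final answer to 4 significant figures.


v = pi * 0.5270 * 44.4560 / 60
v = 1.227 m/s


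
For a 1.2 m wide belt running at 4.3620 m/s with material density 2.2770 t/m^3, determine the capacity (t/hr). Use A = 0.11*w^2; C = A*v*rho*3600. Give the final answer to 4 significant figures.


A = 0.11 * 1.2^2 = 0.1584 m^2
C = 0.1584 * 4.3620 * 2.2770 * 3600
C = 5664 t/hr


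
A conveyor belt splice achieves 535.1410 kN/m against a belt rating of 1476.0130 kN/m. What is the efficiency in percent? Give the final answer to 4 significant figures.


Eff = 535.1410 / 1476.0130 * 100
Eff = 36.26 %


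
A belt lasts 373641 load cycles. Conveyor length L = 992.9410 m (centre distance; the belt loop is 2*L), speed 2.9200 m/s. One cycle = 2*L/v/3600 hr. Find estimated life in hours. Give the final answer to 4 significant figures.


cycle_time = 2 * 992.9410 / 2.9200 / 3600 = 0.188916 hr
life = 373641 * 0.188916 = 70590 hours


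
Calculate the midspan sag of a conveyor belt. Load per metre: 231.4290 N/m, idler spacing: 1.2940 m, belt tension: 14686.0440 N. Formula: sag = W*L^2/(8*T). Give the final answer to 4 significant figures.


sag = 231.4290 * 1.2940^2 / (8 * 14686.0440)
sag = 0.003298 m


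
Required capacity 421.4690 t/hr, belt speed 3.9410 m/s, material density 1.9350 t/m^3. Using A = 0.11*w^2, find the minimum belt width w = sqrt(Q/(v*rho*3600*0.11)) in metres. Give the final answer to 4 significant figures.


A_req = 421.4690 / (3.9410 * 1.9350 * 3600) = 0.0153524 m^2
w = sqrt(0.0153524 / 0.11)
w = 0.3736 m


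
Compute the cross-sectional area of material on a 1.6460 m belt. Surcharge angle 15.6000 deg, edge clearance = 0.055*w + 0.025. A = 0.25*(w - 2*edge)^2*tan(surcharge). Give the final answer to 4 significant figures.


edge = 0.055*1.6460 + 0.025 = 0.11553 m
ew = 1.6460 - 2*0.11553 = 1.41494 m
A = 0.25 * 1.41494^2 * tan(15.6000 deg)
A = 0.1397 m^2


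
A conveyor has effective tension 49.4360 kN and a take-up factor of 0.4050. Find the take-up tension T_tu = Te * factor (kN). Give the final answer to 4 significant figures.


T_tu = 49.4360 * 0.4050
T_tu = 20.02 kN


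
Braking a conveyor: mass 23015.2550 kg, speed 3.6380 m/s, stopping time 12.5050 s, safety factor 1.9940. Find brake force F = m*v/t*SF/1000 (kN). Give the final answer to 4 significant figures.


F = 23015.2550 * 3.6380 / 12.5050 * 1.9940 / 1000
F = 13.35 kN


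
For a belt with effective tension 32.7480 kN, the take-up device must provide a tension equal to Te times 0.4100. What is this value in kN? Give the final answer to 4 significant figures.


T_tu = 32.7480 * 0.4100
T_tu = 13.43 kN


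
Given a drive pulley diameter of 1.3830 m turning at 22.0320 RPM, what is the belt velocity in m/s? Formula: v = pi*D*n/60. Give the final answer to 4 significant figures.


v = pi * 1.3830 * 22.0320 / 60
v = 1.595 m/s


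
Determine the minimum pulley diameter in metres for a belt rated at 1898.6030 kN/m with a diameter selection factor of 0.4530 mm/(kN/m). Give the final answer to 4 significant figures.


D = 1898.6030 * 0.4530 / 1000
D = 0.8601 m


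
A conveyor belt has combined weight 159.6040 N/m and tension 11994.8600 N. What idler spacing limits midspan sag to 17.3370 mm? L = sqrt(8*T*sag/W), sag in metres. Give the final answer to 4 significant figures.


sag = 17.3370/1000 = 0.017337 m
L = sqrt(8 * 11994.8600 * 0.017337 / 159.6040)
L = 3.229 m


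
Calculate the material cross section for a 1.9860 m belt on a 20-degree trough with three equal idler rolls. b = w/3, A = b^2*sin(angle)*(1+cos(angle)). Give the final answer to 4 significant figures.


b = 1.9860/3 = 0.662 m
A = 0.662^2 * sin(20 deg) * (1 + cos(20 deg))
A = 0.2907 m^2


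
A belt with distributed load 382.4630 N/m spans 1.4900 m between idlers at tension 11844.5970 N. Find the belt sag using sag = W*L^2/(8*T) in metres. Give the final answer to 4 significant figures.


sag = 382.4630 * 1.4900^2 / (8 * 11844.5970)
sag = 0.008961 m


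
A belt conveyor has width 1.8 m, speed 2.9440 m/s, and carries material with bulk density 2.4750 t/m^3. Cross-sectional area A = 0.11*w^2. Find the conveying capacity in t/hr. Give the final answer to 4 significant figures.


A = 0.11 * 1.8^2 = 0.3564 m^2
C = 0.3564 * 2.9440 * 2.4750 * 3600
C = 9349 t/hr


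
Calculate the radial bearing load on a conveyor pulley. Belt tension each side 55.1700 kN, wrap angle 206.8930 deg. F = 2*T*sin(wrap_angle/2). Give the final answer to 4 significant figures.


F = 2 * 55.1700 * sin(206.8930/2 deg)
F = 107.3 kN


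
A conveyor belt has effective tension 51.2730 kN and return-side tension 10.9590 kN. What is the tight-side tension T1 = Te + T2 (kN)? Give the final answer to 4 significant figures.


T1 = Te + T2 = 51.2730 + 10.9590
T1 = 62.23 kN


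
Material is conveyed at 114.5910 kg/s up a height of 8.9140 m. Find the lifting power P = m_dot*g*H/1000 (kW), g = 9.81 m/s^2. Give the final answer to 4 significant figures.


P = 114.5910 * 9.81 * 8.9140 / 1000
P = 10.02 kW


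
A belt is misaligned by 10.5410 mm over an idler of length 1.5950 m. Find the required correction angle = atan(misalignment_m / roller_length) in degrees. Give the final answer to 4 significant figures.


misalign_m = 10.5410 / 1000 = 0.010541 m
angle = atan(0.010541 / 1.5950)
angle = 0.3786 deg


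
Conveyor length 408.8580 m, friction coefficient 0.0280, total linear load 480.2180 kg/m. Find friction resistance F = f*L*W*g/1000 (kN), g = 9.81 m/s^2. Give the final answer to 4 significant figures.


F = 0.0280 * 408.8580 * 480.2180 * 9.81 / 1000
F = 53.93 kN


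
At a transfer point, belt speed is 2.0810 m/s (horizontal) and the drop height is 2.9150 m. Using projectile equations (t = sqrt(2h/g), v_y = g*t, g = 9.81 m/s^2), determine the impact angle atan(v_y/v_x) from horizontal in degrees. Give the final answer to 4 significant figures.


t = sqrt(2*2.9150/9.81) = 0.770903 s
v_y = 9.81 * 0.770903 = 7.56256 m/s
angle = atan(7.56256 / 2.0810) = 74.61 deg


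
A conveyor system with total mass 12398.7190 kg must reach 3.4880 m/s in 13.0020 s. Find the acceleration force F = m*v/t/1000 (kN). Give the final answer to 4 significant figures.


F = 12398.7190 * 3.4880 / 13.0020 / 1000
F = 3.326 kN


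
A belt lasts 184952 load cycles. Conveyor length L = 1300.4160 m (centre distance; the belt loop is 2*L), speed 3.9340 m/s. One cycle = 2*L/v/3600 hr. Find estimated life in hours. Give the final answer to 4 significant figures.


cycle_time = 2 * 1300.4160 / 3.9340 / 3600 = 0.183643 hr
life = 184952 * 0.183643 = 33970 hours


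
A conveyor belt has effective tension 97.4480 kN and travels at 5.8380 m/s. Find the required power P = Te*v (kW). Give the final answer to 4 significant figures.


P = Te * v = 97.4480 * 5.8380
P = 568.9 kW


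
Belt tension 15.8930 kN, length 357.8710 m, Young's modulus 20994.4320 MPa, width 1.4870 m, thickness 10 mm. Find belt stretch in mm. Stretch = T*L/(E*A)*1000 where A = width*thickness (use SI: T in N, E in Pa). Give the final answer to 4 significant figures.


A = 1.4870 * 0.01 = 0.01487 m^2
Stretch = 15.8930*1000 * 357.8710 / (20994.4320e6 * 0.01487) * 1000
Stretch = 18.22 mm


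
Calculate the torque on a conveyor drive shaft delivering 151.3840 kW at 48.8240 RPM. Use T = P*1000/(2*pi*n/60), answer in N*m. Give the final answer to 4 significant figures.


omega = 2*pi*48.8240/60 = 5.11284 rad/s
T = 151.3840*1000 / 5.11284
T = 29610 N*m


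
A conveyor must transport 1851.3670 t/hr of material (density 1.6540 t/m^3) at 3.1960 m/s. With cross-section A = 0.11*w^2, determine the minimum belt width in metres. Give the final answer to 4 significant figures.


A_req = 1851.3670 / (3.1960 * 1.6540 * 3600) = 0.0972854 m^2
w = sqrt(0.0972854 / 0.11)
w = 0.9404 m


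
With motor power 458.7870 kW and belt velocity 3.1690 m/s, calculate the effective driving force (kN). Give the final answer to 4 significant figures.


Te = P / v = 458.7870 / 3.1690
Te = 144.8 kN


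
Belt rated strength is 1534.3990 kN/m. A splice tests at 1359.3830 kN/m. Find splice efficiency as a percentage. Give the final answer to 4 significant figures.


Eff = 1359.3830 / 1534.3990 * 100
Eff = 88.59 %


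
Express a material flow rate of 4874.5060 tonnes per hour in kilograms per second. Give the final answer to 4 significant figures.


m_dot = 4874.5060 * 1000 / 3600
m_dot = 1354 kg/s


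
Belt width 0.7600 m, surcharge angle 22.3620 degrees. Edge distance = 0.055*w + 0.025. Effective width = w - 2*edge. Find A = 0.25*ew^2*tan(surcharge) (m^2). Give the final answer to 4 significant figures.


edge = 0.055*0.7600 + 0.025 = 0.0668 m
ew = 0.7600 - 2*0.0668 = 0.6264 m
A = 0.25 * 0.6264^2 * tan(22.3620 deg)
A = 0.04036 m^2


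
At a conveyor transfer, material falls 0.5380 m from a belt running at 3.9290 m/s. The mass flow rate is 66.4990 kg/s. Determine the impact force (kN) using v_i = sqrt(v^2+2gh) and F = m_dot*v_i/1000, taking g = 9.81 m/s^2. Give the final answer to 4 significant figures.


v_i = sqrt(3.9290^2 + 2*9.81*0.5380) = 5.09829 m/s
F = 66.4990 * 5.09829 / 1000
F = 0.3390 kN


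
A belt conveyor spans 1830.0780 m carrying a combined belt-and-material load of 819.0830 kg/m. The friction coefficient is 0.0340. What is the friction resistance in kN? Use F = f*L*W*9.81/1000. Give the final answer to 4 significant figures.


F = 0.0340 * 1830.0780 * 819.0830 * 9.81 / 1000
F = 500.0 kN


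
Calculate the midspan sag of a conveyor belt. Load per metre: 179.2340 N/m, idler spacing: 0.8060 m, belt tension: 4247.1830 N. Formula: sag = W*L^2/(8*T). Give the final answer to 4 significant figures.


sag = 179.2340 * 0.8060^2 / (8 * 4247.1830)
sag = 0.003427 m


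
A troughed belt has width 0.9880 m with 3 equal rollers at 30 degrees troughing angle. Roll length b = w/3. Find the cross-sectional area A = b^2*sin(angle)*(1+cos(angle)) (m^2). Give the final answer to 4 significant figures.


b = 0.9880/3 = 0.329333 m
A = 0.329333^2 * sin(30 deg) * (1 + cos(30 deg))
A = 0.1012 m^2


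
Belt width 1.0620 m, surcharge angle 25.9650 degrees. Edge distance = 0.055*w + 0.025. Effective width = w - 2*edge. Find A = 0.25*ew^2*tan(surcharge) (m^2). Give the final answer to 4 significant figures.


edge = 0.055*1.0620 + 0.025 = 0.08341 m
ew = 1.0620 - 2*0.08341 = 0.89518 m
A = 0.25 * 0.89518^2 * tan(25.9650 deg)
A = 0.09756 m^2


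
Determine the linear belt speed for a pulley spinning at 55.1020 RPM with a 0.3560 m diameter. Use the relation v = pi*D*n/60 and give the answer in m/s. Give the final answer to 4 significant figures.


v = pi * 0.3560 * 55.1020 / 60
v = 1.027 m/s


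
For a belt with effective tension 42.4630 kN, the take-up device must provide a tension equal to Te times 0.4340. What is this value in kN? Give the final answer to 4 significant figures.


T_tu = 42.4630 * 0.4340
T_tu = 18.43 kN


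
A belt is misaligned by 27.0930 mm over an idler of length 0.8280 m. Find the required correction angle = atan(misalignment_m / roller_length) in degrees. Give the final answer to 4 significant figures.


misalign_m = 27.0930 / 1000 = 0.027093 m
angle = atan(0.027093 / 0.8280)
angle = 1.874 deg


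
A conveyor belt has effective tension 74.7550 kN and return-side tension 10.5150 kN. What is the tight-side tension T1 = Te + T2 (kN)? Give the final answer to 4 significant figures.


T1 = Te + T2 = 74.7550 + 10.5150
T1 = 85.27 kN


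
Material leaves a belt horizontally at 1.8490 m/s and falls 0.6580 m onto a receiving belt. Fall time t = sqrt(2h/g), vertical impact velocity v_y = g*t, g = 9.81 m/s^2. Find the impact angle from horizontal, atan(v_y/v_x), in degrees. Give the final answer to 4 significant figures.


t = sqrt(2*0.6580/9.81) = 0.366263 s
v_y = 9.81 * 0.366263 = 3.59304 m/s
angle = atan(3.59304 / 1.8490) = 62.77 deg


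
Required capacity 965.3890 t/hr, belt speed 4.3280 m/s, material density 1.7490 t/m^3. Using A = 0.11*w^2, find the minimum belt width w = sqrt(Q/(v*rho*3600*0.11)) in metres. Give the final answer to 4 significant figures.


A_req = 965.3890 / (4.3280 * 1.7490 * 3600) = 0.0354261 m^2
w = sqrt(0.0354261 / 0.11)
w = 0.5675 m


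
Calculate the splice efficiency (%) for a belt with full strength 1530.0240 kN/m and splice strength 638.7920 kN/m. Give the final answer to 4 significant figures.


Eff = 638.7920 / 1530.0240 * 100
Eff = 41.75 %


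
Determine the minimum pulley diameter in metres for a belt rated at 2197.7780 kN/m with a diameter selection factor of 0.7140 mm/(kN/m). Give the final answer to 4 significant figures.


D = 2197.7780 * 0.7140 / 1000
D = 1.569 m


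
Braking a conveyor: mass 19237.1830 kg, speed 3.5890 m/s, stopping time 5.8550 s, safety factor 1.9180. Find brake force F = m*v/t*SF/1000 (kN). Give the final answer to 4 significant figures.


F = 19237.1830 * 3.5890 / 5.8550 * 1.9180 / 1000
F = 22.62 kN


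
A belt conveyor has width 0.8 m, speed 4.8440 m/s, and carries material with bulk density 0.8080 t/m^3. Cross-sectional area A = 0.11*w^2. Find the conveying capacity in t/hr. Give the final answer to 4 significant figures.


A = 0.11 * 0.8^2 = 0.0704 m^2
C = 0.0704 * 4.8440 * 0.8080 * 3600
C = 992.0 t/hr


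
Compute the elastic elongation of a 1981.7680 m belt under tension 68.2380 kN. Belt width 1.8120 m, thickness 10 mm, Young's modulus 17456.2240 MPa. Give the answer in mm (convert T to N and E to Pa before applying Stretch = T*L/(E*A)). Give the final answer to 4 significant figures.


A = 1.8120 * 0.01 = 0.01812 m^2
Stretch = 68.2380*1000 * 1981.7680 / (17456.2240e6 * 0.01812) * 1000
Stretch = 427.5 mm


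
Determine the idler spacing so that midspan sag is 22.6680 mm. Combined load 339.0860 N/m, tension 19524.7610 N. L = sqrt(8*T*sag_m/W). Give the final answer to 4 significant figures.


sag = 22.6680/1000 = 0.022668 m
L = sqrt(8 * 19524.7610 * 0.022668 / 339.0860)
L = 3.231 m


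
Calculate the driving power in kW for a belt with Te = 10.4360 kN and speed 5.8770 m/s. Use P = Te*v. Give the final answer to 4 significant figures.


P = Te * v = 10.4360 * 5.8770
P = 61.33 kW


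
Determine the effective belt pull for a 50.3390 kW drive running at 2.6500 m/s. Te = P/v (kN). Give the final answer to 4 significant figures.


Te = P / v = 50.3390 / 2.6500
Te = 19.00 kN


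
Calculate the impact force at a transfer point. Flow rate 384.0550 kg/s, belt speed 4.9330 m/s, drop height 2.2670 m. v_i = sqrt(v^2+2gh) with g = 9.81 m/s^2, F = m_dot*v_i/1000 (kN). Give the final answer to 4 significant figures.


v_i = sqrt(4.9330^2 + 2*9.81*2.2670) = 8.29536 m/s
F = 384.0550 * 8.29536 / 1000
F = 3.186 kN


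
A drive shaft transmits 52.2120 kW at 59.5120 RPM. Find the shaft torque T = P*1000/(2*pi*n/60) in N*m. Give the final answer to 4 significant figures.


omega = 2*pi*59.5120/60 = 6.23208 rad/s
T = 52.2120*1000 / 6.23208
T = 8378 N*m


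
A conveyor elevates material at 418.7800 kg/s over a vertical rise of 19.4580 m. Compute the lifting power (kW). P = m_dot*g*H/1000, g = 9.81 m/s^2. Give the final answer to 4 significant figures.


P = 418.7800 * 9.81 * 19.4580 / 1000
P = 79.94 kW


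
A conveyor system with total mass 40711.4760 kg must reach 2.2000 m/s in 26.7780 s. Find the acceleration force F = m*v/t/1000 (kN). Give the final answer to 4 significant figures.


F = 40711.4760 * 2.2000 / 26.7780 / 1000
F = 3.345 kN


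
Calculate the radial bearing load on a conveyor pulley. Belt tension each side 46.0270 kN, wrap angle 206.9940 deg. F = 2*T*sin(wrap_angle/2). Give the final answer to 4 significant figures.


F = 2 * 46.0270 * sin(206.9940/2 deg)
F = 89.51 kN


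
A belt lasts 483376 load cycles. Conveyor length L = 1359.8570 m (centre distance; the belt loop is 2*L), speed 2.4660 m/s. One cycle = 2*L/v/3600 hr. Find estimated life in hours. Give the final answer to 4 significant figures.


cycle_time = 2 * 1359.8570 / 2.4660 / 3600 = 0.306357 hr
life = 483376 * 0.306357 = 148100 hours


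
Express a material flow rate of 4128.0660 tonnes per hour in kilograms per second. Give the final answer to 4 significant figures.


m_dot = 4128.0660 * 1000 / 3600
m_dot = 1147 kg/s


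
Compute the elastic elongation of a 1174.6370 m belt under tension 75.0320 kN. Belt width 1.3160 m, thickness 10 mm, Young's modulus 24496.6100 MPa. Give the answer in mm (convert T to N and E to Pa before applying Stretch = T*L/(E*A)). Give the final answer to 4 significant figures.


A = 1.3160 * 0.01 = 0.01316 m^2
Stretch = 75.0320*1000 * 1174.6370 / (24496.6100e6 * 0.01316) * 1000
Stretch = 273.4 mm


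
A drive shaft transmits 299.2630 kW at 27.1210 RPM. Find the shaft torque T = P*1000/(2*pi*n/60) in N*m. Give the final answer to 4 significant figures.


omega = 2*pi*27.1210/60 = 2.8401 rad/s
T = 299.2630*1000 / 2.8401
T = 105400 N*m


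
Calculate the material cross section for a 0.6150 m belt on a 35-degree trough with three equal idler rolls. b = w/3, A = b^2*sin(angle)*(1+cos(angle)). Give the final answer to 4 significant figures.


b = 0.6150/3 = 0.205 m
A = 0.205^2 * sin(35 deg) * (1 + cos(35 deg))
A = 0.04385 m^2


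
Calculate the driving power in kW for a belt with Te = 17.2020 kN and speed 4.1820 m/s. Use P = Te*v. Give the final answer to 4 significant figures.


P = Te * v = 17.2020 * 4.1820
P = 71.94 kW


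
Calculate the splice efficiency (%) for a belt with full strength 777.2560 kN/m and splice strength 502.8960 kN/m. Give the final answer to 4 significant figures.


Eff = 502.8960 / 777.2560 * 100
Eff = 64.70 %


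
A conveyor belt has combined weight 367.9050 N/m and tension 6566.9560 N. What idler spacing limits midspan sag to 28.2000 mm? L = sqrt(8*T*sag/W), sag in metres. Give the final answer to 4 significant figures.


sag = 28.2000/1000 = 0.028200 m
L = sqrt(8 * 6566.9560 * 0.028200 / 367.9050)
L = 2.007 m


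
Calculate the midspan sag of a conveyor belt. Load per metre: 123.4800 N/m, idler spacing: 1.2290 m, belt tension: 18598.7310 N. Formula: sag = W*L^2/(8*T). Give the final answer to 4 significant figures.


sag = 123.4800 * 1.2290^2 / (8 * 18598.7310)
sag = 0.001254 m


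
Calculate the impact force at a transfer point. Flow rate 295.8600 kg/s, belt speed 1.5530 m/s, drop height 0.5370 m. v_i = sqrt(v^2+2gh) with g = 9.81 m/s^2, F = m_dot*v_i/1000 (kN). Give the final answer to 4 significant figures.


v_i = sqrt(1.5530^2 + 2*9.81*0.5370) = 3.5983 m/s
F = 295.8600 * 3.5983 / 1000
F = 1.065 kN


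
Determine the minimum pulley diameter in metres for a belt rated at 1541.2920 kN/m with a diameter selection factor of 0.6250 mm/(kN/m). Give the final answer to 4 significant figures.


D = 1541.2920 * 0.6250 / 1000
D = 0.9633 m


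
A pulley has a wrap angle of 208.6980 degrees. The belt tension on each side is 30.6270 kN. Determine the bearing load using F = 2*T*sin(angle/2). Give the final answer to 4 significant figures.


F = 2 * 30.6270 * sin(208.6980/2 deg)
F = 59.34 kN


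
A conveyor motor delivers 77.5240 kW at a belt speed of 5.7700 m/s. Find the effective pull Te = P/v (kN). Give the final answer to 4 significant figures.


Te = P / v = 77.5240 / 5.7700
Te = 13.44 kN


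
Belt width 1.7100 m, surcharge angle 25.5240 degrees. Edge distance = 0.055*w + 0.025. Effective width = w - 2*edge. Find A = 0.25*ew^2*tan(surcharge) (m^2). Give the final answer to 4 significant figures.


edge = 0.055*1.7100 + 0.025 = 0.11905 m
ew = 1.7100 - 2*0.11905 = 1.4719 m
A = 0.25 * 1.4719^2 * tan(25.5240 deg)
A = 0.2586 m^2


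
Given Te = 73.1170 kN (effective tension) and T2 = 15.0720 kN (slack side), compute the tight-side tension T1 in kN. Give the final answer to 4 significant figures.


T1 = Te + T2 = 73.1170 + 15.0720
T1 = 88.19 kN


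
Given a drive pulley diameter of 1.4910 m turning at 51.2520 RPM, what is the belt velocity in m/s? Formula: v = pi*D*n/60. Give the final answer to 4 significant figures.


v = pi * 1.4910 * 51.2520 / 60
v = 4.001 m/s


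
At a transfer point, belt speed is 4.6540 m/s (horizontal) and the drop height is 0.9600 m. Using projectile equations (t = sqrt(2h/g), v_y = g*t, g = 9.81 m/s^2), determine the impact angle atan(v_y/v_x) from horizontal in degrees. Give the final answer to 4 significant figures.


t = sqrt(2*0.9600/9.81) = 0.442401 s
v_y = 9.81 * 0.442401 = 4.33995 m/s
angle = atan(4.33995 / 4.6540) = 43.00 deg


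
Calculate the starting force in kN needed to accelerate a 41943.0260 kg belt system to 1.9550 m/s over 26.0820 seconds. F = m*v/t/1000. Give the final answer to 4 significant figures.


F = 41943.0260 * 1.9550 / 26.0820 / 1000
F = 3.144 kN


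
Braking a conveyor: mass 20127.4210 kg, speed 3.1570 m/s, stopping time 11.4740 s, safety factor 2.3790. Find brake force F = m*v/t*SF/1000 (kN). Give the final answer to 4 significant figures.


F = 20127.4210 * 3.1570 / 11.4740 * 2.3790 / 1000
F = 13.17 kN


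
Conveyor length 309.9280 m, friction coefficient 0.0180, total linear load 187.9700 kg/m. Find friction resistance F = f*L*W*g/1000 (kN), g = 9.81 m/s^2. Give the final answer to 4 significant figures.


F = 0.0180 * 309.9280 * 187.9700 * 9.81 / 1000
F = 10.29 kN


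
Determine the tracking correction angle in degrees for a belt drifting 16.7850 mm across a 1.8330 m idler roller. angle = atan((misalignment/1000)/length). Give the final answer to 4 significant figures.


misalign_m = 16.7850 / 1000 = 0.016785 m
angle = atan(0.016785 / 1.8330)
angle = 0.5246 deg


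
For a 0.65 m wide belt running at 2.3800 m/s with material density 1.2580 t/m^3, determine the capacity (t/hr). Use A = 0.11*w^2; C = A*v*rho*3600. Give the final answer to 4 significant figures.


A = 0.11 * 0.65^2 = 0.046475 m^2
C = 0.046475 * 2.3800 * 1.2580 * 3600
C = 500.9 t/hr


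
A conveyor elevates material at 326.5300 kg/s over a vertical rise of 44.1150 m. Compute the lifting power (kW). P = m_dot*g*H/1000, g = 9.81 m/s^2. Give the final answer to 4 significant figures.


P = 326.5300 * 9.81 * 44.1150 / 1000
P = 141.3 kW


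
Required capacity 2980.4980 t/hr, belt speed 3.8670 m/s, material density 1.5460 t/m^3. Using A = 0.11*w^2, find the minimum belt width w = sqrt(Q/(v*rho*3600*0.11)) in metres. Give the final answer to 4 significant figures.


A_req = 2980.4980 / (3.8670 * 1.5460 * 3600) = 0.138485 m^2
w = sqrt(0.138485 / 0.11)
w = 1.122 m


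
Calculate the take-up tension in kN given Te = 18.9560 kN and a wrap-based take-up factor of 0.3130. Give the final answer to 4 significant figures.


T_tu = 18.9560 * 0.3130
T_tu = 5.933 kN


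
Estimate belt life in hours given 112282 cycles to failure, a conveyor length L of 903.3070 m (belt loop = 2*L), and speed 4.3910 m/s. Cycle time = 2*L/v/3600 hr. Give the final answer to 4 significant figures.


cycle_time = 2 * 903.3070 / 4.3910 / 3600 = 0.114288 hr
life = 112282 * 0.114288 = 12830 hours


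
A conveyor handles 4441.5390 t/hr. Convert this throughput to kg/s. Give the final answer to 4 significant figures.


m_dot = 4441.5390 * 1000 / 3600
m_dot = 1234 kg/s


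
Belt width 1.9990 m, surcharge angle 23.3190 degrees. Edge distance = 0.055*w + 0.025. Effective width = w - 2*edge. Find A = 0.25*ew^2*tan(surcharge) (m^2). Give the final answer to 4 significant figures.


edge = 0.055*1.9990 + 0.025 = 0.134945 m
ew = 1.9990 - 2*0.134945 = 1.72911 m
A = 0.25 * 1.72911^2 * tan(23.3190 deg)
A = 0.3222 m^2


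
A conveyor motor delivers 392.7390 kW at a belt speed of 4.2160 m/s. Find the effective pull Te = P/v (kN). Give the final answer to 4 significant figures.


Te = P / v = 392.7390 / 4.2160
Te = 93.15 kN


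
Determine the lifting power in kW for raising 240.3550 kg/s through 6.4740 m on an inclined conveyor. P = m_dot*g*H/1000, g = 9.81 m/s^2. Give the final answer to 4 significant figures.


P = 240.3550 * 9.81 * 6.4740 / 1000
P = 15.26 kW


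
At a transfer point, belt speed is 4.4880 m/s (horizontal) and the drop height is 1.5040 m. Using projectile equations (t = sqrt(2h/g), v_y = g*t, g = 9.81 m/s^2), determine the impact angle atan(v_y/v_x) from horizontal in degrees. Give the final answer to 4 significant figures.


t = sqrt(2*1.5040/9.81) = 0.553738 s
v_y = 9.81 * 0.553738 = 5.43217 m/s
angle = atan(5.43217 / 4.4880) = 50.44 deg


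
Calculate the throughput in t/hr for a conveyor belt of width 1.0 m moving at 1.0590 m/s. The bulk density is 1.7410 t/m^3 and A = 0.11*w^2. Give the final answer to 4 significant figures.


A = 0.11 * 1.0^2 = 0.11 m^2
C = 0.11 * 1.0590 * 1.7410 * 3600
C = 730.1 t/hr


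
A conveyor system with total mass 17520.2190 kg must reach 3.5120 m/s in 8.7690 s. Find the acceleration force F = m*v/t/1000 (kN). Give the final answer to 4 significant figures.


F = 17520.2190 * 3.5120 / 8.7690 / 1000
F = 7.017 kN


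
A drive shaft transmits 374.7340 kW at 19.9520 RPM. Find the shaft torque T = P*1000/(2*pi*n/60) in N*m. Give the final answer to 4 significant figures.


omega = 2*pi*19.9520/60 = 2.08937 rad/s
T = 374.7340*1000 / 2.08937
T = 179400 N*m


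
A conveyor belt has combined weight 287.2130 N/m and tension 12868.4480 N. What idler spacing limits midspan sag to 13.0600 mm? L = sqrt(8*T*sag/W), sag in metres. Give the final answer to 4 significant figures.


sag = 13.0600/1000 = 0.013060 m
L = sqrt(8 * 12868.4480 * 0.013060 / 287.2130)
L = 2.164 m


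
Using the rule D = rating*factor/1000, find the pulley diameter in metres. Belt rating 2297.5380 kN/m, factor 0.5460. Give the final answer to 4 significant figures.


D = 2297.5380 * 0.5460 / 1000
D = 1.254 m


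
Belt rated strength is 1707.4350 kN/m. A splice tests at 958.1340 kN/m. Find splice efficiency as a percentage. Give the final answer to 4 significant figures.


Eff = 958.1340 / 1707.4350 * 100
Eff = 56.12 %


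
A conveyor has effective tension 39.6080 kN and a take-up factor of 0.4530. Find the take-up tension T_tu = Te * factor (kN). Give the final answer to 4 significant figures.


T_tu = 39.6080 * 0.4530
T_tu = 17.94 kN


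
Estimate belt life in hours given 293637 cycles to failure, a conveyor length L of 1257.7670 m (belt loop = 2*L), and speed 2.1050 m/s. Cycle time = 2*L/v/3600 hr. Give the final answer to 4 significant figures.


cycle_time = 2 * 1257.7670 / 2.1050 / 3600 = 0.331952 hr
life = 293637 * 0.331952 = 97470 hours


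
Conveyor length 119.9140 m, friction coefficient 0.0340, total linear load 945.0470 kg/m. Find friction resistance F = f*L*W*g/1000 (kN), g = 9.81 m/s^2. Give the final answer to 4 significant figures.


F = 0.0340 * 119.9140 * 945.0470 * 9.81 / 1000
F = 37.80 kN


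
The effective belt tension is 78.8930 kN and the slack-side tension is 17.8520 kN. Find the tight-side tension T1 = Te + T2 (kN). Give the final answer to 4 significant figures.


T1 = Te + T2 = 78.8930 + 17.8520
T1 = 96.75 kN


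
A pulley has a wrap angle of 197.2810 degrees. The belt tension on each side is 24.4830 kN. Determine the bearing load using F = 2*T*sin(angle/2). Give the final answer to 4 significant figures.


F = 2 * 24.4830 * sin(197.2810/2 deg)
F = 48.41 kN


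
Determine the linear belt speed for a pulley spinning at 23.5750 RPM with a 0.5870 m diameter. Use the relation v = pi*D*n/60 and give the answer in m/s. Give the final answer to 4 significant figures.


v = pi * 0.5870 * 23.5750 / 60
v = 0.7246 m/s


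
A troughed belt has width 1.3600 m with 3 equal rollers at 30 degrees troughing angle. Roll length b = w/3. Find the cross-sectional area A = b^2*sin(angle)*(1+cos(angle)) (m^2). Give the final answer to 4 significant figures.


b = 1.3600/3 = 0.453333 m
A = 0.453333^2 * sin(30 deg) * (1 + cos(30 deg))
A = 0.1917 m^2


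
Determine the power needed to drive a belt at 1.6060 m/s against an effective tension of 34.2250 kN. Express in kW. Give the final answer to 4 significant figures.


P = Te * v = 34.2250 * 1.6060
P = 54.97 kW


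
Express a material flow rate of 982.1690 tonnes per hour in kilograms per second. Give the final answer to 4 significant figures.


m_dot = 982.1690 * 1000 / 3600
m_dot = 272.8 kg/s


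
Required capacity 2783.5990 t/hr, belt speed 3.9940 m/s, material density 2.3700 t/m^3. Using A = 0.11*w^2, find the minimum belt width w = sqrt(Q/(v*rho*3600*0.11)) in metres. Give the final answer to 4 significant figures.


A_req = 2783.5990 / (3.9940 * 2.3700 * 3600) = 0.081686 m^2
w = sqrt(0.081686 / 0.11)
w = 0.8617 m


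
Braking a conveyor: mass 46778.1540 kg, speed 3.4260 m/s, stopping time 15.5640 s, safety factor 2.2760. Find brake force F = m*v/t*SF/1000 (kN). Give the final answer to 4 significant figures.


F = 46778.1540 * 3.4260 / 15.5640 * 2.2760 / 1000
F = 23.44 kN


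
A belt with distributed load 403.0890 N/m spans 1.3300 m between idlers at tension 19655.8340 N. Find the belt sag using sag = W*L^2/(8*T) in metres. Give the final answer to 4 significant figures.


sag = 403.0890 * 1.3300^2 / (8 * 19655.8340)
sag = 0.004534 m


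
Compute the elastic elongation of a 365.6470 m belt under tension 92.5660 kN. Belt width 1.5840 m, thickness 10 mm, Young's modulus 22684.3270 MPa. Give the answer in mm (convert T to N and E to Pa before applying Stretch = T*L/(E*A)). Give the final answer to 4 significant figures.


A = 1.5840 * 0.01 = 0.01584 m^2
Stretch = 92.5660*1000 * 365.6470 / (22684.3270e6 * 0.01584) * 1000
Stretch = 94.20 mm


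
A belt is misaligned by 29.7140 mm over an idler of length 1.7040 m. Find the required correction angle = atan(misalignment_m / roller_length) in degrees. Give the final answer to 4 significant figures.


misalign_m = 29.7140 / 1000 = 0.029714 m
angle = atan(0.029714 / 1.7040)
angle = 0.9990 deg


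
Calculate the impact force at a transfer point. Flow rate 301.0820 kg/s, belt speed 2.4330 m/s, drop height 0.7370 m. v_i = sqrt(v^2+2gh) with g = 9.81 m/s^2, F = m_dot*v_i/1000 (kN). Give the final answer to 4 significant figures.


v_i = sqrt(2.4330^2 + 2*9.81*0.7370) = 4.51436 m/s
F = 301.0820 * 4.51436 / 1000
F = 1.359 kN


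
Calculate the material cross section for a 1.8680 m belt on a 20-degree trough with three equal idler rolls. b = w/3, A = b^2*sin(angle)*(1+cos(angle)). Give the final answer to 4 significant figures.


b = 1.8680/3 = 0.622667 m
A = 0.622667^2 * sin(20 deg) * (1 + cos(20 deg))
A = 0.2572 m^2


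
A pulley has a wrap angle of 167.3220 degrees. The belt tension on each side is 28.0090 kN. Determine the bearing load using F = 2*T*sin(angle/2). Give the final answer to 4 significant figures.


F = 2 * 28.0090 * sin(167.3220/2 deg)
F = 55.68 kN


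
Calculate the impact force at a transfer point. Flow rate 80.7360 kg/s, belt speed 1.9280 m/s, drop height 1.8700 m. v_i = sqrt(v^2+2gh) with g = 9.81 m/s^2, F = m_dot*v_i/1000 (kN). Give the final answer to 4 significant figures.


v_i = sqrt(1.9280^2 + 2*9.81*1.8700) = 6.35662 m/s
F = 80.7360 * 6.35662 / 1000
F = 0.5132 kN


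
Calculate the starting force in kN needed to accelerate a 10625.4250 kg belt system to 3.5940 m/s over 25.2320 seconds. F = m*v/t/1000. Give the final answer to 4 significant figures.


F = 10625.4250 * 3.5940 / 25.2320 / 1000
F = 1.513 kN


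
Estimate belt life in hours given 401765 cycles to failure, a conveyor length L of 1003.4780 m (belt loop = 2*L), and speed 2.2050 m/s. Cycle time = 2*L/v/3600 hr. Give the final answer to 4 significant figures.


cycle_time = 2 * 1003.4780 / 2.2050 / 3600 = 0.252829 hr
life = 401765 * 0.252829 = 101600 hours


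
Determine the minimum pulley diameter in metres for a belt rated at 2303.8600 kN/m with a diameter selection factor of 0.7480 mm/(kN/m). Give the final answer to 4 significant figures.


D = 2303.8600 * 0.7480 / 1000
D = 1.723 m


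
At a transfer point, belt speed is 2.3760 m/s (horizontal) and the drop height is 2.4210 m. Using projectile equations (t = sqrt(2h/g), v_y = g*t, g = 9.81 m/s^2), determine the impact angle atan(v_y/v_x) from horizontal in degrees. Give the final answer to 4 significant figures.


t = sqrt(2*2.4210/9.81) = 0.702551 s
v_y = 9.81 * 0.702551 = 6.89203 m/s
angle = atan(6.89203 / 2.3760) = 70.98 deg


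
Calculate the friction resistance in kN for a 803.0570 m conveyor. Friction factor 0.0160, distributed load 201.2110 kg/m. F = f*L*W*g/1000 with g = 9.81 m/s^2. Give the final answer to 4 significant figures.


F = 0.0160 * 803.0570 * 201.2110 * 9.81 / 1000
F = 25.36 kN


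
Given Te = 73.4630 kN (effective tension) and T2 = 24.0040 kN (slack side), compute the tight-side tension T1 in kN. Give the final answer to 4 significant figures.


T1 = Te + T2 = 73.4630 + 24.0040
T1 = 97.47 kN


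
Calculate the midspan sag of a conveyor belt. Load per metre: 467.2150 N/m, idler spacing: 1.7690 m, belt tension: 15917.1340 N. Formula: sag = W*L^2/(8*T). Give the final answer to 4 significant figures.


sag = 467.2150 * 1.7690^2 / (8 * 15917.1340)
sag = 0.01148 m


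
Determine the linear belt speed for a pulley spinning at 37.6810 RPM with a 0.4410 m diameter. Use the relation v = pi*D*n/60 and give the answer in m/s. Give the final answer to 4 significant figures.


v = pi * 0.4410 * 37.6810 / 60
v = 0.8701 m/s


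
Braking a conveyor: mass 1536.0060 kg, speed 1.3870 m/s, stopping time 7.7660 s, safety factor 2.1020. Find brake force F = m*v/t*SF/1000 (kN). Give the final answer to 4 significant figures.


F = 1536.0060 * 1.3870 / 7.7660 * 2.1020 / 1000
F = 0.5766 kN


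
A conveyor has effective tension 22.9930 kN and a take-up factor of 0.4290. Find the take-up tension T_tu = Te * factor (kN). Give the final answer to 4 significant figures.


T_tu = 22.9930 * 0.4290
T_tu = 9.864 kN


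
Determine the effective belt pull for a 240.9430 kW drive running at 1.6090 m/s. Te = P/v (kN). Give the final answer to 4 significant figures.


Te = P / v = 240.9430 / 1.6090
Te = 149.7 kN


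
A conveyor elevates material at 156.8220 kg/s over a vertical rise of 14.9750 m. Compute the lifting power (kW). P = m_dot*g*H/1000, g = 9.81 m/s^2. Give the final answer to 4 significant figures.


P = 156.8220 * 9.81 * 14.9750 / 1000
P = 23.04 kW


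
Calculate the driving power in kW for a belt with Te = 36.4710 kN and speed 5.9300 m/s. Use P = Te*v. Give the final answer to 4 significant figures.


P = Te * v = 36.4710 * 5.9300
P = 216.3 kW


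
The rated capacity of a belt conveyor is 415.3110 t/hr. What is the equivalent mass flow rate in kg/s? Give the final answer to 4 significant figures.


m_dot = 415.3110 * 1000 / 3600
m_dot = 115.4 kg/s


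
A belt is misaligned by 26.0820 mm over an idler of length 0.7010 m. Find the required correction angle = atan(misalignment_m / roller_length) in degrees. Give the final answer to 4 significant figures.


misalign_m = 26.0820 / 1000 = 0.026082 m
angle = atan(0.026082 / 0.7010)
angle = 2.131 deg


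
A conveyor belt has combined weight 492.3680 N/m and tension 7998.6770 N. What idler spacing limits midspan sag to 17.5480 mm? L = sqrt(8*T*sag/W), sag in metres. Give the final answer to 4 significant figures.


sag = 17.5480/1000 = 0.017548 m
L = sqrt(8 * 7998.6770 * 0.017548 / 492.3680)
L = 1.510 m


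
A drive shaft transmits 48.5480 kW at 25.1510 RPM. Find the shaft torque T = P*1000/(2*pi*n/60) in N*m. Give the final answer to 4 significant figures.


omega = 2*pi*25.1510/60 = 2.63381 rad/s
T = 48.5480*1000 / 2.63381
T = 18430 N*m
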